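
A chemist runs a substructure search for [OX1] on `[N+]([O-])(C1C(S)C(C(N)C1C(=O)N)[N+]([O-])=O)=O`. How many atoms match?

The query [OX1] means: aliphatic oxygen with one total connection — typically a carbonyl =O or an oxide.
Check the 16 heavy atoms by environment: 5× C (X4) → no; 2× N (charge +1, X3) → no; 2× O (charge -1, X1) → match; 3× O (X1) → match; 1× S (X2) → no; 2× N (X3) → no; 1× C (X3) → no.
Summing the matching environments: 2 + 3 = 5 matching atoms.

5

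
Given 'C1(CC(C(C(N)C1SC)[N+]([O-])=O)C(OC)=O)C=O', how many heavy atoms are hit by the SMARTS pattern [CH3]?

2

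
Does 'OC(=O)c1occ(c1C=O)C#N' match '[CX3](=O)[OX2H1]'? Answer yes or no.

Yes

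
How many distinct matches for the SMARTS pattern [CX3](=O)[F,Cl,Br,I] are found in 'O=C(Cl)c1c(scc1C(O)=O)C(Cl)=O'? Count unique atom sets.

[CX3](=O)[F,Cl,Br,I] is the SMARTS for an acyl halide: a carbonyl carbon bonded to a halogen.
The molecule carries 2 separate instances of an acyl chloride (-C(=O)Cl) meeting every constraint; each maps to a distinct set of atoms, giving 2 matches.

2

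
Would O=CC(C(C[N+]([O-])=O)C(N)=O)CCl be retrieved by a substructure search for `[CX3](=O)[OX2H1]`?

The pattern [CX3](=O)[OX2H1] describes an sp2 carbon double-bonded to O and single-bonded to an -OH oxygen — a carboxylic acid.
The closest candidate here is an aldehyde (-CHO), but there is no singly-bonded oxygen on the carbonyl carbon. No other fragment satisfies the full query, so there is no match.

No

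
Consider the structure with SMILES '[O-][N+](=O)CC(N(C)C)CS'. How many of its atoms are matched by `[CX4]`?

5

Check the 10 heavy atoms by environment: 5× C (X4) → match; 1× N (X3) → no; 1× N (charge +1, X3) → no; 1× O (charge -1, X1) → no; 1× O (X1) → no; 1× S (X2) → no.
That gives 5 matching atoms.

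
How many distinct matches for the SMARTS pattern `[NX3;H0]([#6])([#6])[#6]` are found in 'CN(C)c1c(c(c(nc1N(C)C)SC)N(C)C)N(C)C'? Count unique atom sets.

4

[NX3;H0]([#6])([#6])[#6] is the SMARTS for a tertiary amine: a trivalent nitrogen with no H, bonded to three carbons.
The molecule carries 4 separate instances of a dimethylamino group (-N(CH3)2) meeting every constraint; each maps to a distinct set of atoms, giving 4 matches.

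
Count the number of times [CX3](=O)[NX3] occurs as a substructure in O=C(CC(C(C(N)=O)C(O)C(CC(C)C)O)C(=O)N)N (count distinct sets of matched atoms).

3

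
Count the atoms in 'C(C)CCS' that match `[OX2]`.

0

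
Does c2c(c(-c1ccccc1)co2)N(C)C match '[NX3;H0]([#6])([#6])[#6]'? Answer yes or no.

Yes

The pattern [NX3;H0]([#6])([#6])[#6] describes a trivalent nitrogen with no H, bonded to three carbons — a tertiary amine.
The molecule carries a dimethylamino group (-N(CH3)2), whose atoms satisfy every constraint of the query, so the pattern matches.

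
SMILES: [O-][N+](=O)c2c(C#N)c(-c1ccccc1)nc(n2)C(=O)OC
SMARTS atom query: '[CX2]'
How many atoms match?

1

The query [CX2] means: C with X2: aliphatic carbon with exactly 2 total connections.
Check the 21 heavy atoms by environment: 2× n (aromatic, X2) → no; 10× c (aromatic, X3) → no; 1× C (X2) → match; 1× N (X1) → no; 1× N (charge +1, X3) → no; 1× O (charge -1, X1) → no; 2× O (X1) → no; 1× C (X3) → no; 1× O (X2) → no; 1× C (X4) → no.
That gives 1 matching atom.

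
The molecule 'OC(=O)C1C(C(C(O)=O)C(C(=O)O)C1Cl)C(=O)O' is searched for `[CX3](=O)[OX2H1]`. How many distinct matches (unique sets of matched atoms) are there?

4

[CX3](=O)[OX2H1] is the SMARTS for a carboxylic acid: an sp2 carbon double-bonded to O and single-bonded to an -OH oxygen.
The molecule carries 4 separate instances of a carboxylic acid group (-C(=O)OH) meeting every constraint; each maps to a distinct set of atoms, giving 4 matches.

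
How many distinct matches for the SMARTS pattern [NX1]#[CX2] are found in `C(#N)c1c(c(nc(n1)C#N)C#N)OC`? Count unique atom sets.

[NX1]#[CX2] is the SMARTS for a nitrile: a nitrogen triple-bonded to a two-connected carbon.
The molecule carries 3 separate instances of a nitrile (-C#N) meeting every constraint; each maps to a distinct set of atoms, giving 3 matches.

3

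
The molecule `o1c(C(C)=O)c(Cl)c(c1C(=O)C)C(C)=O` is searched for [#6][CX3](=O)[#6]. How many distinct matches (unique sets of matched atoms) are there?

3

[#6][CX3](=O)[#6] is the SMARTS for a ketone: a carbonyl carbon (no H) flanked by two carbons.
The molecule carries 3 separate instances of an acetyl/ketone group (-C(=O)CH3) meeting every constraint; each maps to a distinct set of atoms, giving 3 matches.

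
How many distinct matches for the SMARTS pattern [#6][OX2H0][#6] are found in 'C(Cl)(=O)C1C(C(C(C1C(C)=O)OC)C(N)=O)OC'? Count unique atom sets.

2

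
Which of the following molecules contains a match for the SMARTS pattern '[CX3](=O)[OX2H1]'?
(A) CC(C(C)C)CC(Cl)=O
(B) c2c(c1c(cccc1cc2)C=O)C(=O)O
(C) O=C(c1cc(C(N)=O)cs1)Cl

[CX3](=O)[OX2H1] describes an sp2 carbon double-bonded to O and single-bonded to an -OH oxygen (a carboxylic acid).
(A) has an acyl chloride (-C(=O)Cl) but the carbonyl is bonded to Cl, not to an -OH oxygen.
(B) contains a carboxylic acid group (-C(=O)OH), which satisfies every atom and bond constraint.
(C) has an acyl chloride (-C(=O)Cl) but the carbonyl is bonded to Cl, not to an -OH oxygen.
So the answer is (B).

B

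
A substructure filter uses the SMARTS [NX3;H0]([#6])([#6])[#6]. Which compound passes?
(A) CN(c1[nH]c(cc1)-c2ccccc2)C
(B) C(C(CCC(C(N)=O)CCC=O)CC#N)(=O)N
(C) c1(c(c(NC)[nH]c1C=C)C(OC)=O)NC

[NX3;H0]([#6])([#6])[#6] describes a trivalent nitrogen with no H, bonded to three carbons (a tertiary amine).
(A) contains a dimethylamino group (-N(CH3)2), which satisfies every atom and bond constraint.
(B) has a primary amide (-C(=O)NH2) but the amide nitrogen has H2 and only one carbon neighbour.
(C) has an N-methylamino group (-NHCH3) but the nitrogen still has one H (H1), not H0.
So the answer is (A).

A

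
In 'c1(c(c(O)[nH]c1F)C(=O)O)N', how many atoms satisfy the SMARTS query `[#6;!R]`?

1

The query [#6;!R] means: carbon not in any ring.
Check the 11 heavy atoms by environment: 1× n (aromatic, in 5-ring) → no; 4× c (aromatic, in 5-ring) → no; 1× N (acyclic) → no; 3× O (acyclic) → no; 1× C (acyclic) → match; 1× F (acyclic) → no.
That gives 1 matching atom.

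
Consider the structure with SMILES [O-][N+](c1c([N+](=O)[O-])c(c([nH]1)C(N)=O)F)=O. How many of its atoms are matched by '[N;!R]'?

3

The query [N;!R] means: aliphatic nitrogen not in a ring.
Check the 15 heavy atoms by environment: 1× n (aromatic, in 5-ring) → no; 4× c (aromatic, in 5-ring) → no; 2× N (charge +1, acyclic) → match; 2× O (charge -1, acyclic) → no; 3× O (acyclic) → no; 1× C (acyclic) → no; 1× N (acyclic) → match; 1× F (acyclic) → no.
Summing the matching environments: 2 + 1 = 3 matching atoms.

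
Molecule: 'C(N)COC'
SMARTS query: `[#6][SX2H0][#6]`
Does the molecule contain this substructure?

The pattern [#6][SX2H0][#6] describes an aliphatic sulfur bridging two carbons with no H on the sulfur — a thioether.
The closest candidate here is a methoxy ether (-OCH3), but the bridging atom is O, not S. No other fragment satisfies the full query, so there is no match.

No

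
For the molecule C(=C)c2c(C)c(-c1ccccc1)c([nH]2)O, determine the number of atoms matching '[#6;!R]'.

3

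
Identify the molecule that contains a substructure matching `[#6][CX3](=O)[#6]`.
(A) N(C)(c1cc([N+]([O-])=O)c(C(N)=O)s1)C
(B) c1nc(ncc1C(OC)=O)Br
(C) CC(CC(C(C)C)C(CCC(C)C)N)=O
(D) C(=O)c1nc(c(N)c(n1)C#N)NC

C

[#6][CX3](=O)[#6] describes a carbonyl carbon (no H) flanked by two carbons (a ketone).
(A) has a primary amide (-C(=O)NH2) but one neighbour of the carbonyl carbon is N, not C.
(B) has a methyl-ester group (-C(=O)OCH3) but one neighbour of the carbonyl carbon is O, not C.
(C) contains an acetyl/ketone group (-C(=O)CH3), which satisfies every atom and bond constraint.
(D) has an aldehyde (-CHO) but the carbonyl carbon has H1, so it is not flanked by two carbons.
So the answer is (C).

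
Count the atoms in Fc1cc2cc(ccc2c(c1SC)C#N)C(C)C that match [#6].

15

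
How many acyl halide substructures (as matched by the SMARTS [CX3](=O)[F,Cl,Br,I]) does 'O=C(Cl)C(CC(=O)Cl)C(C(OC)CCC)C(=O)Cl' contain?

3

[CX3](=O)[F,Cl,Br,I] is the SMARTS for an acyl halide: a carbonyl carbon bonded to a halogen.
The molecule carries 3 separate instances of an acyl chloride (-C(=O)Cl) meeting every constraint; each maps to a distinct set of atoms, giving 3 matches.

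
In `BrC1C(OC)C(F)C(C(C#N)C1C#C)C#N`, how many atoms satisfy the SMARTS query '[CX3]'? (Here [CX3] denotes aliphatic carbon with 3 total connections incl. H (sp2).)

0

The query [CX3] means: C with X3: aliphatic carbon with exactly 3 total connections.
Check the 16 heavy atoms by environment: 7× C (X4) → no; 4× C (X2) → no; 2× N (X1) → no; 1× Br (X1) → no; 1× O (X2) → no; 1× F (X1) → no.
No environment satisfies the query, so 0 matching atoms.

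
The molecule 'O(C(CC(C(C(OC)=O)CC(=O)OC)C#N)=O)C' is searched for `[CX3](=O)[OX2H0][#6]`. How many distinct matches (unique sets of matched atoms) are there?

[CX3](=O)[OX2H0][#6] is the SMARTS for an ester: a carbonyl carbon bonded to an oxygen that is itself bonded to carbon (no H on that O).
The molecule carries 3 separate instances of a methyl-ester group (-C(=O)OCH3) meeting every constraint; each maps to a distinct set of atoms, giving 3 matches.

3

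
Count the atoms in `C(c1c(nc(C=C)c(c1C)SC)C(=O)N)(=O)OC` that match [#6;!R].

7

Check the 18 heavy atoms by environment: 1× n (aromatic, in 6-ring) → no; 5× c (aromatic, in 6-ring) → no; 7× C (acyclic) → match; 3× O (acyclic) → no; 1× S (acyclic) → no; 1× N (acyclic) → no.
That gives 7 matching atoms.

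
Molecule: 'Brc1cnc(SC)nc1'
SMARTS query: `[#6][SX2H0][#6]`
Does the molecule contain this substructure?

Yes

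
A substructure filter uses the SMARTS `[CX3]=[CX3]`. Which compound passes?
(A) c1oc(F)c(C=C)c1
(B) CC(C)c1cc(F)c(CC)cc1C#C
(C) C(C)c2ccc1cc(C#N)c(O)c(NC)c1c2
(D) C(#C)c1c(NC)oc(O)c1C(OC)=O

[CX3]=[CX3] describes a non-aromatic C=C double bond between two sp2 carbons (an alkene).
(A) contains a vinyl group (-CH=CH2), which satisfies every atom and bond constraint.
(B) has an ethyl group (-CH2CH3) but its C-C bond is a single bond between CX4 carbons, not CX3=CX3.
(C) has an ethyl group (-CH2CH3) but its C-C bond is a single bond between CX4 carbons, not CX3=CX3.
(D) has an ethynyl group (-C#CH) but the C-C bond is a triple bond, not a double bond.
So the answer is (A).

A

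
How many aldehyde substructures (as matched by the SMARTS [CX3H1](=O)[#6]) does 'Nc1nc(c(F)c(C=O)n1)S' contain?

1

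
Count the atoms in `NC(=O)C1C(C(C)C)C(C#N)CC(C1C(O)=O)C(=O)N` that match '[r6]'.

6

The query [r6] means: r6 matches atoms in a six-membered ring.
Check the 20 heavy atoms by environment: 6× C (in 6-ring) → match; 7× C (acyclic) → no; 4× O (acyclic) → no; 3× N (acyclic) → no.
That gives 6 matching atoms.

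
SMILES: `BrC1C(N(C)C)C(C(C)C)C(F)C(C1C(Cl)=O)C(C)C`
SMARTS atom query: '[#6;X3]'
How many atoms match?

The query [#6;X3] means: any carbon (aromatic or not) with three total connections.
Check the 20 heavy atoms by environment: 14× C (X4) → no; 1× F (X1) → no; 1× Br (X1) → no; 1× N (X3) → no; 1× C (X3) → match; 1× O (X1) → no; 1× Cl (X1) → no.
That gives 1 matching atom.

1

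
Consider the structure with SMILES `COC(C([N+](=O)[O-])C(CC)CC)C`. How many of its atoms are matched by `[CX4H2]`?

Check the 13 heavy atoms by environment: 4× C (H3, X4) → no; 2× C (H2, X4) → match; 3× C (H1, X4) → no; 1× O (H0, X2) → no; 1× N (charge +1, H0, X3) → no; 1× O (charge -1, H0, X1) → no; 1× O (H0, X1) → no.
That gives 2 matching atoms.

2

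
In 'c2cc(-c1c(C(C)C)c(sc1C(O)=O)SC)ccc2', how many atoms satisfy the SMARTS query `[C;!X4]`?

1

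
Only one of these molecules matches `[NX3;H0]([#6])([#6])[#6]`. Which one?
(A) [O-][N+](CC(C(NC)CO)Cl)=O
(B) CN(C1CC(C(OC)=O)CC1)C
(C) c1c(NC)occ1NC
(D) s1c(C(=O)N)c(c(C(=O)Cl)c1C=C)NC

B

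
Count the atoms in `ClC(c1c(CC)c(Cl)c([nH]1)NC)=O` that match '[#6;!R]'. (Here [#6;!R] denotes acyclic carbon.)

4

The query [#6;!R] means: carbon not in any ring.
Check the 13 heavy atoms by environment: 1× n (aromatic, in 5-ring) → no; 4× c (aromatic, in 5-ring) → no; 2× Cl (acyclic) → no; 1× N (acyclic) → no; 4× C (acyclic) → match; 1× O (acyclic) → no.
That gives 4 matching atoms.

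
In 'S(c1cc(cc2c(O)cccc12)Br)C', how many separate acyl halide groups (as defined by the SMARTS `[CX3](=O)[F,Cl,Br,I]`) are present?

0

[CX3](=O)[F,Cl,Br,I] is the SMARTS for an acyl halide: a carbonyl carbon bonded to a halogen.
No fragment in the molecule satisfies every constraint, giving 0 matches.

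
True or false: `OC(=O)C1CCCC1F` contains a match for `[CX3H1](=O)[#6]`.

False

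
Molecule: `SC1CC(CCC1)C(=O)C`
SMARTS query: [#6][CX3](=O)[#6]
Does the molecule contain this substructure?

Yes

The pattern [#6][CX3](=O)[#6] describes a carbonyl carbon (no H) flanked by two carbons — a ketone.
The molecule carries an acetyl/ketone group (-C(=O)CH3), whose atoms satisfy every constraint of the query, so the pattern matches.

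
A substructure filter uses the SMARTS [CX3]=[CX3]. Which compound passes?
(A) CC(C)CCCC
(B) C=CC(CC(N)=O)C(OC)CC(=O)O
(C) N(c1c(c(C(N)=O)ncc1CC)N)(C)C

B

[CX3]=[CX3] describes a non-aromatic C=C double bond between two sp2 carbons (an alkene).
(A) has an ethyl group (-CH2CH3) but its C-C bond is a single bond between CX4 carbons, not CX3=CX3.
(B) contains a vinyl group (-CH=CH2), which satisfies every atom and bond constraint.
(C) has an ethyl group (-CH2CH3) but its C-C bond is a single bond between CX4 carbons, not CX3=CX3.
So the answer is (B).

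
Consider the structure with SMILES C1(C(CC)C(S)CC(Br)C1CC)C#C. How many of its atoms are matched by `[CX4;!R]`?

The query [CX4;!R] means: aliphatic carbon with four total connections, not in a ring.
Check the 14 heavy atoms by environment: 6× C (X4, in 6-ring) → no; 4× C (X4, acyclic) → match; 1× Br (X1, acyclic) → no; 2× C (X2, acyclic) → no; 1× S (X2, acyclic) → no.
That gives 4 matching atoms.

4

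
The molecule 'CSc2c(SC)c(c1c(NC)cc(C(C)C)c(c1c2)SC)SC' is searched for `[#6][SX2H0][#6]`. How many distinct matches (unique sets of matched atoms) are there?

4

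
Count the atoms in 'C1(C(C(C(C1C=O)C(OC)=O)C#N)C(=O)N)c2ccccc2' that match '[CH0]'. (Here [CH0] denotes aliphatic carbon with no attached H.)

Check the 22 heavy atoms by environment: 6× C (H1) → no; 1× c (aromatic, H0) → no; 5× c (aromatic, H1) → no; 3× C (H0) → match; 4× O (H0) → no; 1× C (H3) → no; 1× N (H2) → no; 1× N (H0) → no.
That gives 3 matching atoms.

3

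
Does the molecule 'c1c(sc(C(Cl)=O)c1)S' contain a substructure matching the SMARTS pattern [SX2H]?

Yes

The pattern [SX2H] describes an aliphatic sulfur with two connections, one being H — a thiol.
The molecule carries a thiol (-SH), whose atoms satisfy every constraint of the query, so the pattern matches.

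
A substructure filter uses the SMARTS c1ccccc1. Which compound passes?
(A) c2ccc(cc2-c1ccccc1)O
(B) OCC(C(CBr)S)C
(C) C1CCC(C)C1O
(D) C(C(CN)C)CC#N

c1ccccc1 describes six aromatic carbons in a ring (a benzene ring).
(A) contains a phenyl ring, which satisfies every atom and bond constraint.
(B) has a methyl group (-CH3) but no six-membered all-carbon aromatic ring is present.
(C) has a methyl group (-CH3) but no six-membered all-carbon aromatic ring is present.
(D) has a methyl group (-CH3) but no six-membered all-carbon aromatic ring is present.
So the answer is (A).

A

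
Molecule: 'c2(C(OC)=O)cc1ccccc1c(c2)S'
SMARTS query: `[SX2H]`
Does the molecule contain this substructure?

Yes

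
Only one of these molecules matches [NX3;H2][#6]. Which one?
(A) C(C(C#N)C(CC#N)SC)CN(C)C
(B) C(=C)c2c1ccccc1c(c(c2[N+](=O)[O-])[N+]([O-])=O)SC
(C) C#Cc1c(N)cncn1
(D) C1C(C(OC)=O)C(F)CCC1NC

[NX3;H2][#6] describes a trivalent nitrogen with two H attached to carbon (a primary amine).
(A) has a nitrile (-C#N) but the nitrogen is NX1 (triple-bonded), not NX3 with two H.
(B) has a nitro group (-[N+](=O)[O-]) but the nitrogen is [N+] with no H, not NX3H2.
(C) contains a primary amino group (-NH2), which satisfies every atom and bond constraint.
(D) has an N-methylamino group (-NHCH3) but the nitrogen bears two carbons and only one H (H1), not H2.
So the answer is (C).

C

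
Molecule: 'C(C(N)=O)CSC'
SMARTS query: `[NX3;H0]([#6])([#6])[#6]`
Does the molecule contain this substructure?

The pattern [NX3;H0]([#6])([#6])[#6] describes a trivalent nitrogen with no H, bonded to three carbons — a tertiary amine.
The closest candidate here is a primary amide (-C(=O)NH2), but the amide nitrogen has H2 and only one carbon neighbour. No other fragment satisfies the full query, so there is no match.

No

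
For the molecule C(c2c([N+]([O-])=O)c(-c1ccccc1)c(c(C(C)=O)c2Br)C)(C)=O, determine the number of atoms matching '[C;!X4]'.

2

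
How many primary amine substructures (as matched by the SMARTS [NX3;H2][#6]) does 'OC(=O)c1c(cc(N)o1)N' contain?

2

[NX3;H2][#6] is the SMARTS for a primary amine: a trivalent nitrogen with two H attached to carbon.
The molecule carries 2 separate instances of a primary amino group (-NH2) meeting every constraint; each maps to a distinct set of atoms, giving 2 matches.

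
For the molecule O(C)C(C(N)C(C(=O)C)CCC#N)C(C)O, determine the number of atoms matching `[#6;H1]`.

4

The query [#6;H1] means: any carbon bearing exactly one hydrogen.
Check the 16 heavy atoms by environment: 3× C (H3) → no; 4× C (H1) → match; 2× C (H2) → no; 1× N (H2) → no; 2× O (H0) → no; 1× O (H1) → no; 2× C (H0) → no; 1× N (H0) → no.
That gives 4 matching atoms.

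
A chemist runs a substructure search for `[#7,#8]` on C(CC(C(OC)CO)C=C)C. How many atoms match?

The query [#7,#8] means: nitrogen or oxygen (comma = OR).
Check the 11 heavy atoms by environment: 9× C → no; 2× O → match.
That gives 2 matching atoms.

2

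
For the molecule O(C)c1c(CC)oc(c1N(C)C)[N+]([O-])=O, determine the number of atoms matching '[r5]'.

5

The query [r5] means: r5 matches atoms in a five-membered ring.
Check the 15 heavy atoms by environment: 1× o (aromatic, in 5-ring) → match; 4× c (aromatic, in 5-ring) → match; 1× N (acyclic) → no; 5× C (acyclic) → no; 1× N (charge +1, acyclic) → no; 1× O (charge -1, acyclic) → no; 2× O (acyclic) → no.
Summing the matching environments: 1 + 4 = 5 matching atoms.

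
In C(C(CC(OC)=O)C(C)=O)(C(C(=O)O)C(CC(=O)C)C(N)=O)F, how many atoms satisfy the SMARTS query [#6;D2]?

The query [#6;D2] means: any carbon bonded to exactly two heavy atoms.
Check the 23 heavy atoms by environment: 2× C (D2) → match; 9× C (D3) → no; 6× O (D1) → no; 3× C (D1) → no; 1× O (D2) → no; 1× N (D1) → no; 1× F (D1) → no.
That gives 2 matching atoms.

2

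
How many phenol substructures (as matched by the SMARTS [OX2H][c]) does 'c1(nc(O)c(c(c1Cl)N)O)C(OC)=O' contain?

[OX2H][c] is the SMARTS for a phenol: a hydroxyl oxygen attached to an aromatic carbon.
The molecule carries 2 separate instances of a hydroxyl group (-OH) meeting every constraint; each maps to a distinct set of atoms, giving 2 matches.

2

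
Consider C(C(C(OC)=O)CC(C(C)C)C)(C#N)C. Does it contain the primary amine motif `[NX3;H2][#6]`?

The pattern [NX3;H2][#6] describes a trivalent nitrogen with two H attached to carbon — a primary amine.
The closest candidate here is a nitrile (-C#N), but the nitrogen is NX1 (triple-bonded), not NX3 with two H. No other fragment satisfies the full query, so there is no match.

No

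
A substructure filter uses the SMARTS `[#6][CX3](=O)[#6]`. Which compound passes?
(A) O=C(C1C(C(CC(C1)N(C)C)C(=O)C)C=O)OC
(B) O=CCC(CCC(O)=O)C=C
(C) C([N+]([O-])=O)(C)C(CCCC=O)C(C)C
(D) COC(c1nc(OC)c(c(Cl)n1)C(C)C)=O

A

[#6][CX3](=O)[#6] describes a carbonyl carbon (no H) flanked by two carbons (a ketone).
(A) contains an acetyl/ketone group (-C(=O)CH3), which satisfies every atom and bond constraint.
(B) has an aldehyde (-CHO) but the carbonyl carbon has H1, so it is not flanked by two carbons.
(C) has an aldehyde (-CHO) but the carbonyl carbon has H1, so it is not flanked by two carbons.
(D) has a methyl-ester group (-C(=O)OCH3) but one neighbour of the carbonyl carbon is O, not C.
So the answer is (A).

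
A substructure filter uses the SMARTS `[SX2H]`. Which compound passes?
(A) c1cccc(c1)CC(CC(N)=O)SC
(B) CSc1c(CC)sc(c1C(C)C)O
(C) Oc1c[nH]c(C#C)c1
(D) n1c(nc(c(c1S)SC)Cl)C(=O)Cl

[SX2H] describes an aliphatic sulfur with two connections, one being H (a thiol).
(A) has a methylthio ether (-SCH3) but the sulfur has H0 (bonded to two carbons), not H1.
(B) has a hydroxyl group (-OH) but it is an -OH, not an -SH.
(C) has a hydroxyl group (-OH) but it is an -OH, not an -SH.
(D) contains a thiol (-SH), which satisfies every atom and bond constraint.
So the answer is (D).

D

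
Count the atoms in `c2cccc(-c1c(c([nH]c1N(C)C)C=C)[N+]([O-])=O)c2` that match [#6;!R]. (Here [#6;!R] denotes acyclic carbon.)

4

The query [#6;!R] means: carbon not in any ring.
Check the 19 heavy atoms by environment: 1× n (aromatic, in 5-ring) → no; 4× c (aromatic, in 5-ring) → no; 1× N (charge +1, acyclic) → no; 1× O (charge -1, acyclic) → no; 1× O (acyclic) → no; 1× N (acyclic) → no; 4× C (acyclic) → match; 6× c (aromatic, in 6-ring) → no.
That gives 4 matching atoms.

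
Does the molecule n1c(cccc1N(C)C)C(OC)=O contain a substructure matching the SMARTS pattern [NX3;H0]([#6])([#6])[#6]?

The pattern [NX3;H0]([#6])([#6])[#6] describes a trivalent nitrogen with no H, bonded to three carbons — a tertiary amine.
The molecule carries a dimethylamino group (-N(CH3)2), whose atoms satisfy every constraint of the query, so the pattern matches.

Yes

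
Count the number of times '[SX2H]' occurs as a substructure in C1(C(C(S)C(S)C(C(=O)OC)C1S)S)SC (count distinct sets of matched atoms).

4

[SX2H] is the SMARTS for a thiol: an aliphatic sulfur with two connections, one being H.
The molecule carries 4 separate instances of a thiol (-SH) meeting every constraint; each maps to a distinct set of atoms, giving 4 matches.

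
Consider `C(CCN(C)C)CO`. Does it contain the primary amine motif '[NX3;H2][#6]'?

No

The pattern [NX3;H2][#6] describes a trivalent nitrogen with two H attached to carbon — a primary amine.
The closest candidate here is a dimethylamino group (-N(CH3)2), but the nitrogen has H0, not H2. No other fragment satisfies the full query, so there is no match.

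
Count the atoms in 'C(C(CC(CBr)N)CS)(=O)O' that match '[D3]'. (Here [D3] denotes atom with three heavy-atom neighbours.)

The query [D3] means: atom with exactly three heavy-atom neighbours.
Check the 11 heavy atoms by environment: 3× C (D2) → no; 3× C (D3) → match; 2× O (D1) → no; 1× N (D1) → no; 1× Br (D1) → no; 1× S (D1) → no.
That gives 3 matching atoms.

3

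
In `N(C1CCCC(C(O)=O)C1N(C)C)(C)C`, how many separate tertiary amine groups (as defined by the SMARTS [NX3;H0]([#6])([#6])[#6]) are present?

[NX3;H0]([#6])([#6])[#6] is the SMARTS for a tertiary amine: a trivalent nitrogen with no H, bonded to three carbons.
The molecule carries 2 separate instances of a dimethylamino group (-N(CH3)2) meeting every constraint; each maps to a distinct set of atoms, giving 2 matches.

2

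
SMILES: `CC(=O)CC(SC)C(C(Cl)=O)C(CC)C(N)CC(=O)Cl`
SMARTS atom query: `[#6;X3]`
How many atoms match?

3

The query [#6;X3] means: any carbon (aromatic or not) with three total connections.
Check the 20 heavy atoms by environment: 10× C (X4) → no; 1× N (X3) → no; 3× C (X3) → match; 3× O (X1) → no; 2× Cl (X1) → no; 1× S (X2) → no.
That gives 3 matching atoms.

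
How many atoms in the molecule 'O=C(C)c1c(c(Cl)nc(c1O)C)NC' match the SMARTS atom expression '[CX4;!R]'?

3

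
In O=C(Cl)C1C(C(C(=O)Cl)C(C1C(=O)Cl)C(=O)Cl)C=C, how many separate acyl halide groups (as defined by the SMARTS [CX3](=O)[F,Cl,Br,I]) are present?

4

[CX3](=O)[F,Cl,Br,I] is the SMARTS for an acyl halide: a carbonyl carbon bonded to a halogen.
The molecule carries 4 separate instances of an acyl chloride (-C(=O)Cl) meeting every constraint; each maps to a distinct set of atoms, giving 4 matches.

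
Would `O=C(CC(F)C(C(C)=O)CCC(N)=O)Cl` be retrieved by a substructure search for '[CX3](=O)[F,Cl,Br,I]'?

The pattern [CX3](=O)[F,Cl,Br,I] describes a carbonyl carbon bonded to a halogen — an acyl halide.
The molecule carries an acyl chloride (-C(=O)Cl), whose atoms satisfy every constraint of the query, so the pattern matches.

Yes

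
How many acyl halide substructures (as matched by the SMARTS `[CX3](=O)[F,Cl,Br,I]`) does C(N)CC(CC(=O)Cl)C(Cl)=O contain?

[CX3](=O)[F,Cl,Br,I] is the SMARTS for an acyl halide: a carbonyl carbon bonded to a halogen.
The molecule carries 2 separate instances of an acyl chloride (-C(=O)Cl) meeting every constraint; each maps to a distinct set of atoms, giving 2 matches.

2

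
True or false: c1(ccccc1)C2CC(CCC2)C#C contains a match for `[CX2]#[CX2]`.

The pattern [CX2]#[CX2] describes a carbon-carbon triple bond — an alkyne.
The molecule carries an ethynyl group (-C#CH), whose atoms satisfy every constraint of the query, so the pattern matches.

True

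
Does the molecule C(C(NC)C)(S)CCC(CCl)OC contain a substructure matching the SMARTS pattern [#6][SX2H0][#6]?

No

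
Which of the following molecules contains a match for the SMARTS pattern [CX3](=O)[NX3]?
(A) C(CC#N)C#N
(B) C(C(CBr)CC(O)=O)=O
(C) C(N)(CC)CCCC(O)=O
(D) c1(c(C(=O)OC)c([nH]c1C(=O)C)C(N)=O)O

[CX3](=O)[NX3] describes a carbonyl carbon bonded to a trivalent nitrogen (an amide).
(A) has a nitrile (-C#N) but the nitrile N is NX1 (triple-bonded), not NX3.
(B) has a carboxylic acid group (-C(=O)OH) but the carbonyl is bonded to O, not to an NX3 nitrogen.
(C) has a carboxylic acid group (-C(=O)OH) but the carbonyl is bonded to O, not to an NX3 nitrogen.
(D) contains a primary amide (-C(=O)NH2), which satisfies every atom and bond constraint.
So the answer is (D).

D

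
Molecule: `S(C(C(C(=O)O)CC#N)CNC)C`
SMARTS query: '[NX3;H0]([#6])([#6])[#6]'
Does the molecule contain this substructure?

The pattern [NX3;H0]([#6])([#6])[#6] describes a trivalent nitrogen with no H, bonded to three carbons — a tertiary amine.
The closest candidate here is an N-methylamino group (-NHCH3), but the nitrogen still has one H (H1), not H0. No other fragment satisfies the full query, so there is no match.

No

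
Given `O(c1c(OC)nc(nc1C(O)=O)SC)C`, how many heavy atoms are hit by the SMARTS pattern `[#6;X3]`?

5

The query [#6;X3] means: any carbon (aromatic or not) with three total connections.
Check the 15 heavy atoms by environment: 2× n (aromatic, X2) → no; 4× c (aromatic, X3) → match; 1× S (X2) → no; 3× C (X4) → no; 3× O (X2) → no; 1× C (X3) → match; 1× O (X1) → no.
Summing the matching environments: 4 + 1 = 5 matching atoms.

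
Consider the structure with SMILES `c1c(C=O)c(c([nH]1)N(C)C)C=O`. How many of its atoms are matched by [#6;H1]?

3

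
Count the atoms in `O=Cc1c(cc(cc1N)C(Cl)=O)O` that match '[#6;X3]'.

8

Check the 13 heavy atoms by environment: 6× c (aromatic, X3) → match; 1× O (X2) → no; 2× C (X3) → match; 2× O (X1) → no; 1× Cl (X1) → no; 1× N (X3) → no.
Summing the matching environments: 6 + 2 = 8 matching atoms.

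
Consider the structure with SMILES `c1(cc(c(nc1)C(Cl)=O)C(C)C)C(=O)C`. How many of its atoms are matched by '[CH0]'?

2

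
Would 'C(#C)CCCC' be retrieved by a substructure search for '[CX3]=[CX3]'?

No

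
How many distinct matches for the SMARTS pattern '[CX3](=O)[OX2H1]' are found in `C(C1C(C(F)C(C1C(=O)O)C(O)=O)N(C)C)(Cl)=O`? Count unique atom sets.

2

[CX3](=O)[OX2H1] is the SMARTS for a carboxylic acid: an sp2 carbon double-bonded to O and single-bonded to an -OH oxygen.
The molecule carries 2 separate instances of a carboxylic acid group (-C(=O)OH) meeting every constraint; each maps to a distinct set of atoms, giving 2 matches.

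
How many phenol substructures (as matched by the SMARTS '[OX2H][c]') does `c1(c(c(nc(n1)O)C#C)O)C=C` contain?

2

[OX2H][c] is the SMARTS for a phenol: a hydroxyl oxygen attached to an aromatic carbon.
The molecule carries 2 separate instances of a hydroxyl group (-OH) meeting every constraint; each maps to a distinct set of atoms, giving 2 matches.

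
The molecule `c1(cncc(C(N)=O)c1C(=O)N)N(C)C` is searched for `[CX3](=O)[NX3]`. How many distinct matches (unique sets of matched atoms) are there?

2

[CX3](=O)[NX3] is the SMARTS for an amide: a carbonyl carbon bonded to a trivalent nitrogen.
The molecule carries 2 separate instances of a primary amide (-C(=O)NH2) meeting every constraint; each maps to a distinct set of atoms, giving 2 matches.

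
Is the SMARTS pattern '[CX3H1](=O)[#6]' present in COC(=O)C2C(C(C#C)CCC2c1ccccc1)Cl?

The pattern [CX3H1](=O)[#6] describes an sp2 carbon with one H, double-bonded to O and single-bonded to carbon — an aldehyde.
The closest candidate here is a methyl-ester group (-C(=O)OCH3), but the carbonyl carbon has H0, not H1. No other fragment satisfies the full query, so there is no match.

No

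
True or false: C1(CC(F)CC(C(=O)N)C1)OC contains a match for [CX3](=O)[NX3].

True

The pattern [CX3](=O)[NX3] describes a carbonyl carbon bonded to a trivalent nitrogen — an amide.
The molecule carries a primary amide (-C(=O)NH2), whose atoms satisfy every constraint of the query, so the pattern matches.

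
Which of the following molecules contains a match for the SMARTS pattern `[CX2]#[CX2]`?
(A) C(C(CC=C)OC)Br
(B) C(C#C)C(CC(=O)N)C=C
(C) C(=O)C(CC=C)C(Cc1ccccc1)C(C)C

[CX2]#[CX2] describes a carbon-carbon triple bond (an alkyne).
(A) has a vinyl group (-CH=CH2) but the C=C is a double bond; both carbons are CX3, not CX2.
(B) contains an ethynyl group (-C#CH), which satisfies every atom and bond constraint.
(C) has a vinyl group (-CH=CH2) but the C=C is a double bond; both carbons are CX3, not CX2.
So the answer is (B).

B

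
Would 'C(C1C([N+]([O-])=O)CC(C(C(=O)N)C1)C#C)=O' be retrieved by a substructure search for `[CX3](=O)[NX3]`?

The pattern [CX3](=O)[NX3] describes a carbonyl carbon bonded to a trivalent nitrogen — an amide.
The molecule carries a primary amide (-C(=O)NH2), whose atoms satisfy every constraint of the query, so the pattern matches.

Yes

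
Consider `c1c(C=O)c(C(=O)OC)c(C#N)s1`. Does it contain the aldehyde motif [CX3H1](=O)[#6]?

Yes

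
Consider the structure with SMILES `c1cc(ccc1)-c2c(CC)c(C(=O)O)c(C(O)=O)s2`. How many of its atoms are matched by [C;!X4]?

Check the 19 heavy atoms by environment: 1× s (aromatic, X2) → no; 10× c (aromatic, X3) → no; 2× C (X3) → match; 2× O (X1) → no; 2× O (X2) → no; 2× C (X4) → no.
That gives 2 matching atoms.

2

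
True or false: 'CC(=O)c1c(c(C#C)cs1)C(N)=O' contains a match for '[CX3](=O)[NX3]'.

True

The pattern [CX3](=O)[NX3] describes a carbonyl carbon bonded to a trivalent nitrogen — an amide.
The molecule carries a primary amide (-C(=O)NH2), whose atoms satisfy every constraint of the query, so the pattern matches.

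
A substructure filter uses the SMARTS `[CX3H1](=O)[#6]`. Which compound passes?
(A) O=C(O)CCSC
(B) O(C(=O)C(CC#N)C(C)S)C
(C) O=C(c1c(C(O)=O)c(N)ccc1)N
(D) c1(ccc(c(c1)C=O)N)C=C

D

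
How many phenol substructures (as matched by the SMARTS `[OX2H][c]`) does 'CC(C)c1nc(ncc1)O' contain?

[OX2H][c] is the SMARTS for a phenol: a hydroxyl oxygen attached to an aromatic carbon.
Exactly one fragment in the molecule meets all constraints, giving 1 match.

1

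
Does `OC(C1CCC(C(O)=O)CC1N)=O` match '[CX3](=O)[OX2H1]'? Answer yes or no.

Yes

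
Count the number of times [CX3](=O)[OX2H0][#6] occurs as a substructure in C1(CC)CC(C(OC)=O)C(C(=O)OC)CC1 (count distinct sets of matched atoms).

[CX3](=O)[OX2H0][#6] is the SMARTS for an ester: a carbonyl carbon bonded to an oxygen that is itself bonded to carbon (no H on that O).
The molecule carries 2 separate instances of a methyl-ester group (-C(=O)OCH3) meeting every constraint; each maps to a distinct set of atoms, giving 2 matches.

2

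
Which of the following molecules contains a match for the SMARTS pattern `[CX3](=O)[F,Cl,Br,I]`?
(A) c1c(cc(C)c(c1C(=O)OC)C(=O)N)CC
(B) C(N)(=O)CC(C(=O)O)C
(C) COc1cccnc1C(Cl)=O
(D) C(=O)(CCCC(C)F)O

[CX3](=O)[F,Cl,Br,I] describes a carbonyl carbon bonded to a halogen (an acyl halide).
(A) has a methyl-ester group (-C(=O)OCH3) but the carbonyl is bonded to -O-C, not to a halogen.
(B) has a carboxylic acid group (-C(=O)OH) but the carbonyl is bonded to -OH, not to a halogen.
(C) contains an acyl chloride (-C(=O)Cl), which satisfies every atom and bond constraint.
(D) has a carboxylic acid group (-C(=O)OH) but the carbonyl is bonded to -OH, not to a halogen.
So the answer is (C).

C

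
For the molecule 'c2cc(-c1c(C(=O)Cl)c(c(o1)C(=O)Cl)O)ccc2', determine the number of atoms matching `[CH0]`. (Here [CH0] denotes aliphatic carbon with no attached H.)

2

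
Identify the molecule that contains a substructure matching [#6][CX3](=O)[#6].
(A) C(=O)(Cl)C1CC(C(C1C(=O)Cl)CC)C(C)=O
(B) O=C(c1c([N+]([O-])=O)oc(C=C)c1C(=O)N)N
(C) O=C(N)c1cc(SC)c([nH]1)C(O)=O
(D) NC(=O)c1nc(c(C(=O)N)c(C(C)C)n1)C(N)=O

[#6][CX3](=O)[#6] describes a carbonyl carbon (no H) flanked by two carbons (a ketone).
(A) contains an acetyl/ketone group (-C(=O)CH3), which satisfies every atom and bond constraint.
(B) has a primary amide (-C(=O)NH2) but one neighbour of the carbonyl carbon is N, not C.
(C) has a carboxylic acid group (-C(=O)OH) but one neighbour of the carbonyl carbon is O, not C.
(D) has a primary amide (-C(=O)NH2) but one neighbour of the carbonyl carbon is N, not C.
So the answer is (A).

A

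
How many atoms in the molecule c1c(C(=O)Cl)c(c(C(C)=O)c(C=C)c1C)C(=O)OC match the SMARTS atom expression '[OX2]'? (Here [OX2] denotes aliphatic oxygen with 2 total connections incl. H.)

1

The query [OX2] means: aliphatic oxygen with two total connections — ether, hydroxyl, or ester single-bond O.
Check the 19 heavy atoms by environment: 6× c (aromatic, X3) → no; 3× C (X4) → no; 5× C (X3) → no; 3× O (X1) → no; 1× O (X2) → match; 1× Cl (X1) → no.
That gives 1 matching atom.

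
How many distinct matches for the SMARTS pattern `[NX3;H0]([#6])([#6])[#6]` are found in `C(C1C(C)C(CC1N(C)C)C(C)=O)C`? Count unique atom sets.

1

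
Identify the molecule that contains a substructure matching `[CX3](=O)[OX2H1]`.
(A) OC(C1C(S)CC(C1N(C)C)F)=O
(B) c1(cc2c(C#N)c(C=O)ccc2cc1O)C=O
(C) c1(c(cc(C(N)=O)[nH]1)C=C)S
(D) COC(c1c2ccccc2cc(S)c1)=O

[CX3](=O)[OX2H1] describes an sp2 carbon double-bonded to O and single-bonded to an -OH oxygen (a carboxylic acid).
(A) contains a carboxylic acid group (-C(=O)OH), which satisfies every atom and bond constraint.
(B) has an aldehyde (-CHO) but there is no singly-bonded oxygen on the carbonyl carbon.
(C) has a primary amide (-C(=O)NH2) but the carbonyl is bonded to N, not to an -OH oxygen.
(D) has a methyl-ester group (-C(=O)OCH3) but the singly-bonded O has no H (OX2H0, not OX2H1).
So the answer is (A).

A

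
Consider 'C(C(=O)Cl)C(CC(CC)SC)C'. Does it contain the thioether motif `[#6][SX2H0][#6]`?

Yes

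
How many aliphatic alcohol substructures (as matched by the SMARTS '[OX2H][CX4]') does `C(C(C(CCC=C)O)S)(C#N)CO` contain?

[OX2H][CX4] is the SMARTS for an aliphatic alcohol: a hydroxyl oxygen bound to an sp3 (X4) carbon.
The molecule carries 2 separate instances of a hydroxyl group (-OH) meeting every constraint; each maps to a distinct set of atoms, giving 2 matches.

2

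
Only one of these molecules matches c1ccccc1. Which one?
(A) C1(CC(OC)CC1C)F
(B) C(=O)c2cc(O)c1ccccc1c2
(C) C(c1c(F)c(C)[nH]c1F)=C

c1ccccc1 describes six aromatic carbons in a ring (a benzene ring).
(A) has a methyl group (-CH3) but no six-membered all-carbon aromatic ring is present.
(B) contains the required atom environment, so the pattern matches.
(C) has a methyl group (-CH3) but no six-membered all-carbon aromatic ring is present.
So the answer is (B).

B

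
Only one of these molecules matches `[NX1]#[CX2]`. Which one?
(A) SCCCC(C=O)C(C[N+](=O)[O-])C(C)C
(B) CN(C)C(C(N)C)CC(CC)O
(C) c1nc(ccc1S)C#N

C

[NX1]#[CX2] describes a nitrogen triple-bonded to a two-connected carbon (a nitrile).
(A) has a nitro group (-[N+](=O)[O-]) but there is no C#N triple bond.
(B) has a primary amino group (-NH2) but the nitrogen is NX3 (three connections), not NX1 triple-bonded.
(C) contains a nitrile (-C#N), which satisfies every atom and bond constraint.
So the answer is (C).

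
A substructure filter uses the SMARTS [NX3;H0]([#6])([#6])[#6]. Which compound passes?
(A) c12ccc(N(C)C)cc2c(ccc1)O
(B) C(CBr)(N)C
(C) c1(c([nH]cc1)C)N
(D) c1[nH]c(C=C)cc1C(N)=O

A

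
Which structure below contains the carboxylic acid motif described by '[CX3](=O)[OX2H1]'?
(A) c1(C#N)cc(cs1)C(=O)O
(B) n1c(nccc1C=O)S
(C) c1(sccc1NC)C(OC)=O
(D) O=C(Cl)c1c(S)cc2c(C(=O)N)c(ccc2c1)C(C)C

A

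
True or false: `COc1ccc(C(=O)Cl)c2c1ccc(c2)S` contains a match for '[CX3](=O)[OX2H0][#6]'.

False

The pattern [CX3](=O)[OX2H0][#6] describes a carbonyl carbon bonded to an oxygen that is itself bonded to carbon (no H on that O) — an ester.
The closest candidate here is a methoxy ether (-OCH3), but the ether oxygen is not adjacent to a C=O carbon. No other fragment satisfies the full query, so there is no match.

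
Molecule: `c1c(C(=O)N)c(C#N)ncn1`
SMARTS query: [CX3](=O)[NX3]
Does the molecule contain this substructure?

Yes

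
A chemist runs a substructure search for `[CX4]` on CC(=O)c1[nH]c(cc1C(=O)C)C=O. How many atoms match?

2

The query [CX4] means: C with X4: aliphatic carbon with exactly 4 total connections (bonds + H).
Check the 13 heavy atoms by environment: 1× n (aromatic, X3) → no; 4× c (aromatic, X3) → no; 3× C (X3) → no; 3× O (X1) → no; 2× C (X4) → match.
That gives 2 matching atoms.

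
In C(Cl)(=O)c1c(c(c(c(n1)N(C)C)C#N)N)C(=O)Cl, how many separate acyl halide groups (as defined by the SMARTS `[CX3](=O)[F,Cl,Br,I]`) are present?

2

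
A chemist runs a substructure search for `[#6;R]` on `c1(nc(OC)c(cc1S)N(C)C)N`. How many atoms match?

The query [#6;R] means: carbon that is part of a ring.
Check the 13 heavy atoms by environment: 1× n (aromatic, in 6-ring) → no; 5× c (aromatic, in 6-ring) → match; 2× N (acyclic) → no; 3× C (acyclic) → no; 1× O (acyclic) → no; 1× S (acyclic) → no.
That gives 5 matching atoms.

5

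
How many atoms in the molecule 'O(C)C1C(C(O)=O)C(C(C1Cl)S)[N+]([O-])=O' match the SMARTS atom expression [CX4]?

6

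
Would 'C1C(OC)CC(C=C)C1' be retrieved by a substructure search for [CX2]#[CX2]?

The pattern [CX2]#[CX2] describes a carbon-carbon triple bond — an alkyne.
The closest candidate here is a vinyl group (-CH=CH2), but the C=C is a double bond; both carbons are CX3, not CX2. No other fragment satisfies the full query, so there is no match.

No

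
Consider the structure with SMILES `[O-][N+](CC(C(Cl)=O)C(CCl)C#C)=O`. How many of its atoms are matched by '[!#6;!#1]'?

The query [!#6;!#1] means: not carbon and not hydrogen — any heteroatom.
Check the 13 heavy atoms by environment: 7× C → no; 2× Cl → match; 1× N (charge +1) → match; 1× O (charge -1) → match; 2× O → match.
Summing the matching environments: 2 + 1 + 1 + 2 = 6 matching atoms.

6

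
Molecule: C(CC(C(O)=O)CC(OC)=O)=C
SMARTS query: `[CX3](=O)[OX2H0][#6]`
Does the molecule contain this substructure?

Yes

The pattern [CX3](=O)[OX2H0][#6] describes a carbonyl carbon bonded to an oxygen that is itself bonded to carbon (no H on that O) — an ester.
The molecule carries a methyl-ester group (-C(=O)OCH3), whose atoms satisfy every constraint of the query, so the pattern matches.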